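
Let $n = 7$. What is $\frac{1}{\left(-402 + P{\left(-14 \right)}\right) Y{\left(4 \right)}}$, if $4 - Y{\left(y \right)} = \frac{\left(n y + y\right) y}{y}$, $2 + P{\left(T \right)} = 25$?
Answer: $\frac{1}{10612} \approx 9.4233 \cdot 10^{-5}$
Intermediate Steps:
$P{\left(T \right)} = 23$ ($P{\left(T \right)} = -2 + 25 = 23$)
$Y{\left(y \right)} = 4 - 8 y$ ($Y{\left(y \right)} = 4 - \frac{\left(7 y + y\right) y}{y} = 4 - \frac{8 y y}{y} = 4 - \frac{8 y^{2}}{y} = 4 - 8 y$)
$\frac{1}{\left(-402 + P{\left(-14 \right)}\right) Y{\left(4 \right)}} = \frac{1}{\left(-402 + 23\right) \left(4 - 32\right)} = \frac{1}{\left(-379\right) \left(4 - 32\right)} = - \frac{1}{379 \left(-28\right)} = \left(- \frac{1}{379}\right) \left(- \frac{1}{28}\right) = \frac{1}{10612}$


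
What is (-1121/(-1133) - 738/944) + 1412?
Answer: 755214747/534776 ≈ 1412.2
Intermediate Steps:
(-1121/(-1133) - 738/944) + 1412 = (-1121*(-1/1133) - 738*1/944) + 1412 = (1121/1133 - 369/472) + 1412 = 111035/534776 + 1412 = 755214747/534776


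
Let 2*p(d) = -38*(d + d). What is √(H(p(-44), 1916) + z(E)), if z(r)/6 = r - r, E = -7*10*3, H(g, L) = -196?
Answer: 14*I ≈ 14.0*I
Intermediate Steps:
p(d) = -38*d (p(d) = (-38*(d + d))/2 = (-76*d)/2 = -38*d)
E = -210 (E = -70*3 = -210)
z(r) = 0 (z(r) = 6*(r - r) = 6*0 = 0)
√(H(p(-44), 1916) + z(E)) = √(-196 + 0) = √(-196) = 14*I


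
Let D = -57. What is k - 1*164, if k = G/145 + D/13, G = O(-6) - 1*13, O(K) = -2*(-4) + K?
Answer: -317548/1885 ≈ -168.46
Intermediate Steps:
O(K) = 8 + K
G = -11 (G = (8 - 6) - 1*13 = 2 - 13 = -11)
k = -8408/1885 (k = -11/145 - 57/13 = -8408/1885 ≈ -4.4605)
k - 1*164 = -8408/1885 - 1*164 = -8408/1885 - 164 = -317548/1885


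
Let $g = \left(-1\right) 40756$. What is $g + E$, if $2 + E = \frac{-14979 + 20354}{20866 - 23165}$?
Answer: $- \frac{93708017}{2299} \approx -40760.0$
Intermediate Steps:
$E = - \frac{9973}{2299}$ ($E = -2 + \frac{-14979 + 20354}{20866 - 23165} = -2 + \frac{5375}{-2299} = -2 + 5375 \left(- \frac{1}{2299}\right) = -2 - \frac{5375}{2299} = - \frac{9973}{2299} \approx -4.338$)
$g = -40756$
$g + E = -40756 - \frac{9973}{2299} = - \frac{93708017}{2299}$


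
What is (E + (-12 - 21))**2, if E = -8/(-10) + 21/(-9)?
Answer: 268324/225 ≈ 1192.6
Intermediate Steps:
E = -23/15 (E = -8*(-1/10) + 21*(-1/9) = 4/5 - 7/3 = -23/15 ≈ -1.5333)
(E + (-12 - 21))**2 = (-23/15 + (-12 - 21))**2 = (-23/15 - 33)**2 = (-518/15)**2 = 268324/225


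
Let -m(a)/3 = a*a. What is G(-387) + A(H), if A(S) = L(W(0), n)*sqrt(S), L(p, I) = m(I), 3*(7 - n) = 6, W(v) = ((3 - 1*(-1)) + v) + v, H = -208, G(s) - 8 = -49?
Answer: -41 - 300*I*sqrt(13) ≈ -41.0 - 1081.7*I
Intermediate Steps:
m(a) = -3*a**2 (m(a) = -3*a*a = -3*a**2)
G(s) = -41 (G(s) = 8 - 49 = -41)
W(v) = 4 + 2*v (W(v) = ((3 + 1) + v) + v = (4 + v) + v = 4 + 2*v)
n = 5 (n = 7 - 1/3*6 = 7 - 2 = 5)
L(p, I) = -3*I**2
A(S) = -75*sqrt(S) (A(S) = (-3*5**2)*sqrt(S) = (-3*25)*sqrt(S) = -75*sqrt(S))
G(-387) + A(H) = -41 - 300*I*sqrt(13)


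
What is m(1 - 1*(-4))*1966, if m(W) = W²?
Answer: 49150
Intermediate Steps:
m(1 - 1*(-4))*1966 = (1 - 1*(-4))²*1966 = (1 + 4)²*1966 = 5²*1966 = 25*1966 = 49150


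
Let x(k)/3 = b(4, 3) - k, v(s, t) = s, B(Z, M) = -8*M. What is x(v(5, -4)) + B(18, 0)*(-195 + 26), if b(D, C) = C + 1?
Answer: -3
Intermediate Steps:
b(D, C) = 1 + C
x(k) = 12 - 3*k (x(k) = 3*((1 + 3) - k) = 3*(4 - k) = 12 - 3*k)
x(v(5, -4)) + B(18, 0)*(-195 + 26) = (12 - 3*5) + (-8*0)*(-195 + 26) = (12 - 15) + 0*(-169) = -3 + 0 = -3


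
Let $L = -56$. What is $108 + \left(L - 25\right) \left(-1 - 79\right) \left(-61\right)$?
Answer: $-395172$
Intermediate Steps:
$108 + \left(L - 25\right) \left(-1 - 79\right) \left(-61\right) = 108 + \left(-56 - 25\right) \left(-1 - 79\right) \left(-61\right) = 108 + \left(-81\right) \left(-80\right) \left(-61\right) = 108 + 6480 \left(-61\right) = 108 - 395280 = -395172$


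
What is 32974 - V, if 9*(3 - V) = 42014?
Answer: 338753/9 ≈ 37639.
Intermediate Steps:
V = -41987/9 (V = 3 - 1/9*42014 = 3 - 42014/9 = -41987/9 ≈ -4665.2)
32974 - V = 32974 - 1*(-41987/9) = 32974 + 41987/9 = 338753/9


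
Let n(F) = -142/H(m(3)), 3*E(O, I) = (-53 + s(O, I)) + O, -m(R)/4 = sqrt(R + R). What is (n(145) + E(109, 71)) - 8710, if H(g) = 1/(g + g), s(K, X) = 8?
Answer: -26066/3 + 1136*sqrt(6) ≈ -5906.0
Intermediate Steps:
m(R) = -4*sqrt(2)*sqrt(R) (m(R) = -4*sqrt(R + R) = -4*sqrt(2)*sqrt(R))
H(g) = 1/(2*g)
E(O, I) = -15 + O/3 (E(O, I) = ((-53 + 8) + O)/3 = (-45 + O)/3 = -15 + O/3)
n(F) = 1136*sqrt(6) (n(F) = -142*(-8*sqrt(6)) = -(-1136)*sqrt(6) = 1136*sqrt(6))
(n(145) + E(109, 71)) - 8710 = (1136*sqrt(6) + (-15 + (1/3)*109)) - 8710 = (1136*sqrt(6) + (-15 + 109/3)) - 8710 = (1136*sqrt(6) + 64/3) - 8710 = (64/3 + 1136*sqrt(6)) - 8710 = -26066/3 + 1136*sqrt(6)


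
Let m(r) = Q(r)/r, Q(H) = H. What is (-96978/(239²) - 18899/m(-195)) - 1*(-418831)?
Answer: 22844418794/57121 ≈ 3.9993e+5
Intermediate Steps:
m(r) = 1 (m(r) = r/r = 1)
(-96978/(239²) - 18899/m(-195)) - 1*(-418831) = (-96978/(239²) - 18899/1) - 1*(-418831) = (-96978/57121 - 18899*1) + 418831 = (-96978*1/57121 - 18899) + 418831 = (-96978/57121 - 18899) + 418831 = -1079626757/57121 + 418831 = 22844418794/57121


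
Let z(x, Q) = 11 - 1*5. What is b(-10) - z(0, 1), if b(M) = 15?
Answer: 9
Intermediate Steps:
z(x, Q) = 6 (z(x, Q) = 11 - 5 = 6)
b(-10) - z(0, 1) = 15 - 1*6 = 15 - 6 = 9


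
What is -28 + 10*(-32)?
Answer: -348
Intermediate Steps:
-28 + 10*(-32) = -28 - 320 = -348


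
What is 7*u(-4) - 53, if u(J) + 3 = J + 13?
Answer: -11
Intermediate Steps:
u(J) = 10 + J (u(J) = -3 + (J + 13) = -3 + (13 + J) = 10 + J)
7*u(-4) - 53 = 7*(10 - 4) - 53 = 7*6 - 53 = 42 - 53 = -11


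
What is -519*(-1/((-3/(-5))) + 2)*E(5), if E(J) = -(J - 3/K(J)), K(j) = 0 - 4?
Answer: 3979/4 ≈ 994.75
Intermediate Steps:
K(j) = -4
E(J) = -¾ - J (E(J) = -(J - 3/(-4)) = -(J - 3*(-¼)) = -(J + ¾) = -(¾ + J) = -¾ - J)
-519*(-1/((-3/(-5))) + 2)*E(5) = -519*(-1/((-3/(-5))) + 2)*(-¾ - 1*5) = -519*(-1/((-3*(-⅕))) + 2)*(-¾ - 5) = -519*(-1/⅗ + 2)*(-23)/4 = -519*(-1*5/3 + 2)*(-23)/4 = -519*(-5/3 + 2)*(-23)/4 = -173*(-23)/4 = -519*(-23/12) = 3979/4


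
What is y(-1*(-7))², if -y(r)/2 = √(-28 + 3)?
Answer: -100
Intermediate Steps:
y(r) = -10*I (y(r) = -2*√(-28 + 3) = -10*I)
y(-1*(-7))² = (-10*I)² = -100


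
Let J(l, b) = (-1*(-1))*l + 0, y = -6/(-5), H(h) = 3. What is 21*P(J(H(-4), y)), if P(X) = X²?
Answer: 189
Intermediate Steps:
y = 6/5 (y = -6*(-⅕) = 6/5 ≈ 1.2000)
J(l, b) = l (J(l, b) = 1*l + 0 = l + 0 = l)
21*P(J(H(-4), y)) = 21*3² = 21*9 = 189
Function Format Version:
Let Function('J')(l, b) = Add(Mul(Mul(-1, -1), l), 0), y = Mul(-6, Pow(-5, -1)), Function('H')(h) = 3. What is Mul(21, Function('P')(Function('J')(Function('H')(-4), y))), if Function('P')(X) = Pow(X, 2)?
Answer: 189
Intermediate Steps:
y = Rational(6, 5) (y = Mul(-6, Rational(-1, 5)) = Rational(6, 5) ≈ 1.2000)
Function('J')(l, b) = l (Function('J')(l, b) = Add(Mul(1, l), 0) = Add(l, 0) = l)
Mul(21, Function('P')(Function('J')(Function('H')(-4), y))) = Mul(21, Pow(3, 2)) = Mul(21, 9) = 189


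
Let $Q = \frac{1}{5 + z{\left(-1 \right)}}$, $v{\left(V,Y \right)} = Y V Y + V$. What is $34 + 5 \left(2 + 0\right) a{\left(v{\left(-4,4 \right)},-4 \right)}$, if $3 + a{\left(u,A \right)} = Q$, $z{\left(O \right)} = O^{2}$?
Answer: $\frac{17}{3} \approx 5.6667$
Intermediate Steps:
$v{\left(V,Y \right)} = V + V Y^{2}$ ($v{\left(V,Y \right)} = V Y Y + V = V Y^{2} + V = V + V Y^{2}$)
$Q = \frac{1}{6}$ ($Q = \frac{1}{5 + \left(-1\right)^{2}} = \frac{1}{5 + 1} = \frac{1}{6} \approx 0.16667$)
$a{\left(u,A \right)} = - \frac{17}{6}$ ($a{\left(u,A \right)} = -3 + \frac{1}{6} = - \frac{17}{6}$)
$34 + 5 \left(2 + 0\right) a{\left(v{\left(-4,4 \right)},-4 \right)} = 34 + 5 \left(2 + 0\right) \left(- \frac{17}{6}\right) = 34 + 5 \cdot 2 \left(- \frac{17}{6}\right) = 34 + 10 \left(- \frac{17}{6}\right) = 34 - \frac{85}{3} = \frac{17}{3}$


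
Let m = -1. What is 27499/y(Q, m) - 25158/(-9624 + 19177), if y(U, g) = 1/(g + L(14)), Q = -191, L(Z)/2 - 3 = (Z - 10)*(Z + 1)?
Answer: 32837218217/9553 ≈ 3.4374e+6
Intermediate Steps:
L(Z) = 6 + 2*(1 + Z)*(-10 + Z) (L(Z) = 6 + 2*((Z - 10)*(Z + 1)) = 6 + 2*((-10 + Z)*(1 + Z)) = 6 + 2*((1 + Z)*(-10 + Z)) = 6 + 2*(1 + Z)*(-10 + Z))
y(U, g) = 1/(126 + g) (y(U, g) = 1/(g + (-14 - 18*14 + 2*14²)) = 1/(g + (-14 - 252 + 2*196)) = 1/(g + (-14 - 252 + 392)) = 1/(g + 126) = 1/(126 + g))
27499/y(Q, m) - 25158/(-9624 + 19177) = 27499/(1/(126 - 1)) - 25158/(-9624 + 19177) = 27499/(1/125) - 25158/9553 = 27499/(1/125) - 25158*1/9553 = 27499*125 - 25158/9553 = 3437375 - 25158/9553 = 32837218217/9553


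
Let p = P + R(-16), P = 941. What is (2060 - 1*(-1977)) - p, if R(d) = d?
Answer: 3112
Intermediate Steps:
p = 925 (p = 941 - 16 = 925)
(2060 - 1*(-1977)) - p = (2060 - 1*(-1977)) - 1*925 = (2060 + 1977) - 925 = 4037 - 925 = 3112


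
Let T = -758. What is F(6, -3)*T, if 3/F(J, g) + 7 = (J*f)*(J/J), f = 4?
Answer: -2274/17 ≈ -133.76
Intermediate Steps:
F(J, g) = 3/(-7 + 4*J) (F(J, g) = 3/(-7 + (J*4)*(J/J)) = 3/(-7 + (4*J)*1) = 3/(-7 + 4*J))
F(6, -3)*T = (3/(-7 + 4*6))*(-758) = (3/(-7 + 24))*(-758) = (3/17)*(-758) = -2274/17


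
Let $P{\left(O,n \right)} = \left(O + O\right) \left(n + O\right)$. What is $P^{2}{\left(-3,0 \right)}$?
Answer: $324$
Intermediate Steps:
$P{\left(O,n \right)} = 2 O \left(O + n\right)$
$P^{2}{\left(-3,0 \right)} = \left(2 \left(-3\right) \left(-3 + 0\right)\right)^{2} = \left(2 \left(-3\right) \left(-3\right)\right)^{2} = 18^{2} = 324$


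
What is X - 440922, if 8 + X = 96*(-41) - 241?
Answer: -445107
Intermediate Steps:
X = -4185 (X = -8 + (96*(-41) - 241) = -8 + (-3936 - 241) = -8 - 4177 = -4185)
X - 440922 = -4185 - 440922 = -445107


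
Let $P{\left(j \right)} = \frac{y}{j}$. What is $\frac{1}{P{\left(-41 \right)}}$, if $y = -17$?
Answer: $\frac{41}{17} \approx 2.4118$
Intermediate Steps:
$P{\left(j \right)} = - \frac{17}{j}$
$\frac{1}{P{\left(-41 \right)}} = \frac{1}{\left(-17\right) \frac{1}{-41}} = \frac{1}{\left(-17\right) \left(- \frac{1}{41}\right)} = \frac{1}{\frac{17}{41}} = \frac{41}{17}$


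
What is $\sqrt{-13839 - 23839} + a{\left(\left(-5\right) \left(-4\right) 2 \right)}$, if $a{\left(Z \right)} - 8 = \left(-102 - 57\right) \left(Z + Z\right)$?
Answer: $-12712 + i \sqrt{37678} \approx -12712.0 + 194.11 i$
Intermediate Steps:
$a{\left(Z \right)} = 8 - 318 Z$ ($a{\left(Z \right)} = 8 + \left(-102 - 57\right) \left(Z + Z\right) = 8 - 159 \cdot 2 Z = 8 - 318 Z$)
$\sqrt{-13839 - 23839} + a{\left(\left(-5\right) \left(-4\right) 2 \right)} = \sqrt{-13839 - 23839} + \left(8 - 318 \left(-5\right) \left(-4\right) 2\right) = \sqrt{-37678} + \left(8 - 318 \cdot 20 \cdot 2\right) = i \sqrt{37678} + \left(8 - 12720\right) = i \sqrt{37678} - 12712 = -12712 + i \sqrt{37678}$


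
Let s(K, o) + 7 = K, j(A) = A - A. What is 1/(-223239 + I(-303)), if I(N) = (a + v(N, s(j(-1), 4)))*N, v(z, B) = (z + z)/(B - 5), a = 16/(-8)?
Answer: -2/475869 ≈ -4.2028e-6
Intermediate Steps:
j(A) = 0
s(K, o) = -7 + K
a = -2 (a = 16*(-⅛) = -2)
v(z, B) = 2*z/(-5 + B) (v(z, B) = (2*z)/(-5 + B) = 2*z/(-5 + B))
I(N) = N*(-2 - N/6) (I(N) = (-2 + 2*N/(-5 + (-7 + 0)))*N = (-2 + 2*N/(-5 - 7))*N = (-2 + 2*N/(-12))*N = (-2 + 2*N*(-1/12))*N = (-2 - N/6)*N = N*(-2 - N/6))
1/(-223239 + I(-303)) = 1/(-223239 + (⅙)*(-303)*(-12 - 1*(-303))) = 1/(-223239 + (⅙)*(-303)*(-12 + 303)) = 1/(-223239 + (⅙)*(-303)*291) = 1/(-223239 - 29391/2) = 1/(-475869/2) = -2/475869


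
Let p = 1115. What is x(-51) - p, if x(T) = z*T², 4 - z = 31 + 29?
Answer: -146771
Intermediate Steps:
z = -56 (z = 4 - (31 + 29) = 4 - 1*60 = 4 - 60 = -56)
x(T) = -56*T²
x(-51) - p = -56*(-51)² - 1*1115 = -56*2601 - 1115 = -145656 - 1115 = -146771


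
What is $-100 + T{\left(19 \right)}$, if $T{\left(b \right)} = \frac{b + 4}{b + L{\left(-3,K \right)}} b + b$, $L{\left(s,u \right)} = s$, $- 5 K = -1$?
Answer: $- \frac{859}{16} \approx -53.688$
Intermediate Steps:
$K = \frac{1}{5}$ ($K = \left(- \frac{1}{5}\right) \left(-1\right) = \frac{1}{5} \approx 0.2$)
$T{\left(b \right)} = b + \frac{b \left(4 + b\right)}{-3 + b}$ ($T{\left(b \right)} = \frac{b + 4}{b - 3} b + b = \frac{4 + b}{-3 + b} b + b = \frac{b \left(4 + b\right)}{-3 + b} + b = b + \frac{b \left(4 + b\right)}{-3 + b}$)
$-100 + T{\left(19 \right)} = -100 + \frac{19 \left(1 + 2 \cdot 19\right)}{-3 + 19} = -100 + \frac{19 \left(1 + 38\right)}{16} = -100 + 19 \cdot \frac{1}{16} \cdot 39 = -100 + \frac{741}{16} = - \frac{859}{16}$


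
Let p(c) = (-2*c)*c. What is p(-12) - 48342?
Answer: -48630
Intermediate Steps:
p(c) = -2*c**2
p(-12) - 48342 = -2*(-12)**2 - 48342 = -2*144 - 48342 = -288 - 48342 = -48630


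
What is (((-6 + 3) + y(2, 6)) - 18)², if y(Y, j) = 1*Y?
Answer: 361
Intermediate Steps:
y(Y, j) = Y
(((-6 + 3) + y(2, 6)) - 18)² = (((-6 + 3) + 2) - 18)² = ((-3 + 2) - 18)² = (-1 - 18)² = (-19)² = 361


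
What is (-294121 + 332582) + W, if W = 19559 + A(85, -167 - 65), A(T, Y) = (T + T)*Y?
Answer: 18580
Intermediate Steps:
A(T, Y) = 2*T*Y (A(T, Y) = (2*T)*Y = 2*T*Y)
W = -19881 (W = 19559 + 2*85*(-167 - 65) = 19559 + 2*85*(-232) = 19559 - 39440 = -19881)
(-294121 + 332582) + W = (-294121 + 332582) - 19881 = 38461 - 19881 = 18580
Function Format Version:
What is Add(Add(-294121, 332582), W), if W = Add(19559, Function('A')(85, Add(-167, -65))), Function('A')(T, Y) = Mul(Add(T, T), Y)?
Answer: 18580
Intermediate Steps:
Function('A')(T, Y) = Mul(2, T, Y) (Function('A')(T, Y) = Mul(Mul(2, T), Y) = Mul(2, T, Y))
W = -19881 (W = Add(19559, Mul(2, 85, Add(-167, -65))) = Add(19559, Mul(2, 85, -232)) = Add(19559, -39440) = -19881)
Add(Add(-294121, 332582), W) = Add(Add(-294121, 332582), -19881) = Add(38461, -19881) = 18580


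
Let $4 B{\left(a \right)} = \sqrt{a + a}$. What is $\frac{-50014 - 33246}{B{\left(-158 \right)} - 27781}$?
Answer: $\frac{402268880}{134223301} + \frac{7240 i \sqrt{79}}{134223301} \approx 2.997 + 0.00047943 i$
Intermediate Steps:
$B{\left(a \right)} = \frac{\sqrt{2} \sqrt{a}}{4}$ ($B{\left(a \right)} = \frac{\sqrt{a + a}}{4} = \frac{\sqrt{2 a}}{4} = \frac{\sqrt{2} \sqrt{a}}{4}$)
$\frac{-50014 - 33246}{B{\left(-158 \right)} - 27781} = \frac{-50014 - 33246}{\frac{\sqrt{2} \sqrt{-158}}{4} - 27781} = - \frac{83260}{\frac{\sqrt{2} i \sqrt{158}}{4} - 27781} = - \frac{83260}{\frac{i \sqrt{79}}{2} - 27781} = - \frac{83260}{-27781 + \frac{i \sqrt{79}}{2}}$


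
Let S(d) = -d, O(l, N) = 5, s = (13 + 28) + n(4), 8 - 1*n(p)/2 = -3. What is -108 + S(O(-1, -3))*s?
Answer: -423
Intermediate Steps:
n(p) = 22 (n(p) = 16 - 2*(-3) = 16 + 6 = 22)
s = 63 (s = (13 + 28) + 22 = 41 + 22 = 63)
-108 + S(O(-1, -3))*s = -108 - 1*5*63 = -108 - 5*63 = -108 - 315 = -423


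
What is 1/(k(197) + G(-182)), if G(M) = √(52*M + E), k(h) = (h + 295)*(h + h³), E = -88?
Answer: 156734185/589574513942741798 - I*√597/3537447083656450788 ≈ 2.6584e-10 - 6.9071e-18*I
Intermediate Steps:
k(h) = (295 + h)*(h + h³)
G(M) = √(-88 + 52*M) (G(M) = √(52*M - 88) = √(-88 + 52*M))
1/(k(197) + G(-182)) = 1/(197*(295 + 197 + 197³ + 295*197²) + 2*√(-22 + 13*(-182))) = 1/(197*(295 + 197 + 7645373 + 295*38809) + 2*√(-22 - 2366)) = 1/(197*(295 + 197 + 7645373 + 11448655) + 2*√(-2388)) = 1/(197*19094520 + 2*(2*I*√597)) = 1/(3761620440 + 4*I*√597)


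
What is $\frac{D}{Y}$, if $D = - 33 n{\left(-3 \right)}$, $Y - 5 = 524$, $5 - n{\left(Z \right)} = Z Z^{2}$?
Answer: $- \frac{1056}{529} \approx -1.9962$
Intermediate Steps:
$n{\left(Z \right)} = 5 - Z^{3}$ ($n{\left(Z \right)} = 5 - Z Z^{2} = 5 - Z^{3}$)
$Y = 529$ ($Y = 5 + 524 = 529$)
$D = -1056$ ($D = - 33 \left(5 - \left(-3\right)^{3}\right) = - 33 \left(5 - -27\right) = - 33 \left(5 + 27\right) = \left(-33\right) 32 = -1056$)
$\frac{D}{Y} = - \frac{1056}{529}$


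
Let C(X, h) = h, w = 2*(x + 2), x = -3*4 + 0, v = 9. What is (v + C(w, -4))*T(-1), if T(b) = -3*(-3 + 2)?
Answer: 15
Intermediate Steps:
x = -12 (x = -12 + 0 = -12)
T(b) = 3 (T(b) = -3*(-1) = 3)
w = -20 (w = 2*(-12 + 2) = 2*(-10) = -20)
(v + C(w, -4))*T(-1) = (9 - 4)*3 = 5*3 = 15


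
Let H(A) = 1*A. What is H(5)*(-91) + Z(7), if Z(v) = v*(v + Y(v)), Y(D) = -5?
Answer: -441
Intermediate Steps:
H(A) = A
Z(v) = v*(-5 + v) (Z(v) = v*(v - 5) = v*(-5 + v))
H(5)*(-91) + Z(7) = 5*(-91) + 7*(-5 + 7) = -455 + 7*2 = -455 + 14 = -441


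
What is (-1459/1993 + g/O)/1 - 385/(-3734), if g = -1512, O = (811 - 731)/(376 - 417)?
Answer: 14405045657/18604655 ≈ 774.27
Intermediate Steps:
O = -80/41 (O = 80/(-41) = 80*(-1/41) = -80/41 ≈ -1.9512)
(-1459/1993 + g/O)/1 - 385/(-3734) = (-1459/1993 - 1512/(-80/41))/1 - 385/(-3734) = (-1459*1/1993 - 1512*(-41/80))*1 - 385*(-1/3734) = (-1459/1993 + 7749/10)*1 + 385/3734 = (15429167/19930)*1 + 385/3734 = 15429167/19930 + 385/3734 = 14405045657/18604655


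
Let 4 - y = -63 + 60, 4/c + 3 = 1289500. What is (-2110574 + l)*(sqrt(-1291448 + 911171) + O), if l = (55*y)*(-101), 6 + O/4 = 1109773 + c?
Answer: -12303857694751772708/1289497 - 6448377*I*sqrt(42253) ≈ -9.5416e+12 - 1.3255e+9*I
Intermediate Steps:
c = 4/1289497 (c = 4/(-3 + 1289500) = 4/1289497 ≈ 3.1020e-6)
y = 7 (y = 4 - (-63 + 60) = 4 - 1*(-3) = 4 + 3 = 7)
O = 5724164868812/1289497 (O = -24 + 4*(1109773 + 4/1289497) = -24 + 4*(1431048954185/1289497) = -24 + 5724195816740/1289497 = 5724164868812/1289497 ≈ 4.4391e+6)
l = -38885 (l = (55*7)*(-101) = 385*(-101) = -38885)
(-2110574 + l)*(sqrt(-1291448 + 911171) + O) = (-2110574 - 38885)*(sqrt(-1291448 + 911171) + 5724164868812/1289497) = -2149459*(sqrt(-380277) + 5724164868812/1289497) = -2149459*(3*I*sqrt(42253) + 5724164868812/1289497) = -2149459*(5724164868812/1289497 + 3*I*sqrt(42253)) = -12303857694751772708/1289497 - 6448377*I*sqrt(42253)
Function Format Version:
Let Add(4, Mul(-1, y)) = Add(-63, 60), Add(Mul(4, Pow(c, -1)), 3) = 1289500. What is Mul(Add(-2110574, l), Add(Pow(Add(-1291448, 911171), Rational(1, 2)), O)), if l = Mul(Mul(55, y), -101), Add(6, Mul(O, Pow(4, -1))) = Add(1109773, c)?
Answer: Add(Rational(-12303857694751772708, 1289497), Mul(-6448377, I, Pow(42253, Rational(1, 2)))) ≈ Add(-9.5416e+12, Mul(-1.3255e+9, I))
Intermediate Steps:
c = Rational(4, 1289497) (c = Mul(4, Pow(Add(-3, 1289500), -1)) = Mul(4, Pow(1289497, -1)) = Mul(4, Rational(1, 1289497)) = Rational(4, 1289497) ≈ 3.1020e-6)
y = 7 (y = Add(4, Mul(-1, Add(-63, 60))) = Add(4, Mul(-1, -3)) = Add(4, 3) = 7)
O = Rational(5724164868812, 1289497) (O = Add(-24, Mul(4, Add(1109773, Rational(4, 1289497)))) = Add(-24, Mul(4, Rational(1431048954185, 1289497))) = Add(-24, Rational(5724195816740, 1289497)) = Rational(5724164868812, 1289497) ≈ 4.4391e+6)
l = -38885 (l = Mul(Mul(55, 7), -101) = Mul(385, -101) = -38885)
Mul(Add(-2110574, l), Add(Pow(Add(-1291448, 911171), Rational(1, 2)), O)) = Mul(Add(-2110574, -38885), Add(Pow(Add(-1291448, 911171), Rational(1, 2)), Rational(5724164868812, 1289497))) = Mul(-2149459, Add(Pow(-380277, Rational(1, 2)), Rational(5724164868812, 1289497))) = Mul(-2149459, Add(Mul(3, I, Pow(42253, Rational(1, 2))), Rational(5724164868812, 1289497))) = Mul(-2149459, Add(Rational(5724164868812, 1289497), Mul(3, I, Pow(42253, Rational(1, 2))))) = Add(Rational(-12303857694751772708, 1289497), Mul(-6448377, I, Pow(42253, Rational(1, 2))))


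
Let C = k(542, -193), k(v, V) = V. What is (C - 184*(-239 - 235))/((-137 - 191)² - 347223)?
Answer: -87023/239639 ≈ -0.36314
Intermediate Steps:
C = -193
(C - 184*(-239 - 235))/((-137 - 191)² - 347223) = (-193 - 184*(-239 - 235))/((-137 - 191)² - 347223) = (-193 - 184*(-474))/((-328)² - 347223) = (-193 + 87216)/(107584 - 347223) = 87023/(-239639) = 87023*(-1/239639) = -87023/239639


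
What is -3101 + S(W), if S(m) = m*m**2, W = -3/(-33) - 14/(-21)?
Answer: -111425012/35937 ≈ -3100.6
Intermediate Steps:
W = 25/33 (W = -3*(-1/33) - 14*(-1/21) = 1/11 + 2/3 = 25/33 ≈ 0.75758)
S(m) = m**3
-3101 + S(W) = -3101 + (25/33)**3 = -3101 + 15625/35937 = -111425012/35937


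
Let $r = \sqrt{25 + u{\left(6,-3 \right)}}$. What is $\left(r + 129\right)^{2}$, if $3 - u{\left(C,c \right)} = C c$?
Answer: $\left(129 + \sqrt{46}\right)^{2} \approx 18437.0$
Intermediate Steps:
$u{\left(C,c \right)} = 3 - C c$
$r = \sqrt{46}$ ($r = \sqrt{25 - \left(-3 + 6 \left(-3\right)\right)} = \sqrt{25 + \left(3 + 18\right)} = \sqrt{25 + 21} = \sqrt{46} \approx 6.7823$)
$\left(r + 129\right)^{2} = \left(\sqrt{46} + 129\right)^{2} = \left(129 + \sqrt{46}\right)^{2}$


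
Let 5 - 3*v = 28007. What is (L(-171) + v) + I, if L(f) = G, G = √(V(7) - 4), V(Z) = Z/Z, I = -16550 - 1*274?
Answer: -26158 + I*√3 ≈ -26158.0 + 1.732*I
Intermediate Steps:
v = -9334 (v = 5/3 - ⅓*28007 = 5/3 - 28007/3 = -9334)
I = -16824 (I = -16550 - 274 = -16824)
V(Z) = 1
G = I*√3 (G = √(1 - 4) = √(-3) = I*√3 ≈ 1.732*I)
L(f) = I*√3
(L(-171) + v) + I = (I*√3 - 9334) - 16824 = (-9334 + I*√3) - 16824 = -26158 + I*√3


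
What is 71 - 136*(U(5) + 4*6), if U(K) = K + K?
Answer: -4553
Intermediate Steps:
U(K) = 2*K
71 - 136*(U(5) + 4*6) = 71 - 136*(2*5 + 4*6) = 71 - 136*(10 + 24) = 71 - 136*34 = 71 - 4624 = -4553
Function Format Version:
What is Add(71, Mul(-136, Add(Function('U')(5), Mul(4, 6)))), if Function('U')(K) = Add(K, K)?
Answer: -4553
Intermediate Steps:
Function('U')(K) = Mul(2, K)
Add(71, Mul(-136, Add(Function('U')(5), Mul(4, 6)))) = Add(71, Mul(-136, Add(Mul(2, 5), Mul(4, 6)))) = Add(71, Mul(-136, Add(10, 24))) = Add(71, Mul(-136, 34)) = Add(71, -4624) = -4553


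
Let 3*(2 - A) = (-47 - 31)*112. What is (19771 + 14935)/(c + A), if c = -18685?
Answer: -4958/2253 ≈ -2.2006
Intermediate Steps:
A = 2914 (A = 2 - (-47 - 31)*112/3 = 2 - (-26)*112 = 2 - 1/3*(-8736) = 2 + 2912 = 2914)
(19771 + 14935)/(c + A) = (19771 + 14935)/(-18685 + 2914) = 34706/(-15771) = 34706*(-1/15771) = -4958/2253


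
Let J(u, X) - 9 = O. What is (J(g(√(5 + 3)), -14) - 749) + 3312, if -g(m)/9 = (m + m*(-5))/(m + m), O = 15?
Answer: 2587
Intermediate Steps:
g(m) = 18 (g(m) = -9*(m + m*(-5))/(m + m) = -9*(m - 5*m)/(2*m) = -9*(-4*m)*1/(2*m) = -9*(-2) = 18)
J(u, X) = 24 (J(u, X) = 9 + 15 = 24)
(J(g(√(5 + 3)), -14) - 749) + 3312 = (24 - 749) + 3312 = -725 + 3312 = 2587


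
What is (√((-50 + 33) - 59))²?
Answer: -76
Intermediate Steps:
(√((-50 + 33) - 59))² = (√(-17 - 59))² = (√(-76))² = (2*I*√19)² = -76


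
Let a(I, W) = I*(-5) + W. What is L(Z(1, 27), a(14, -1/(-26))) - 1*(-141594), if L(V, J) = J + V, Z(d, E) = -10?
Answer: 3679365/26 ≈ 1.4151e+5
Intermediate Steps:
a(I, W) = W - 5*I (a(I, W) = -5*I + W = W - 5*I)
L(Z(1, 27), a(14, -1/(-26))) - 1*(-141594) = ((-1/(-26) - 5*14) - 10) - 1*(-141594) = ((-1*(-1/26) - 70) - 10) + 141594 = ((1/26 - 70) - 10) + 141594 = (-1819/26 - 10) + 141594 = -2079/26 + 141594 = 3679365/26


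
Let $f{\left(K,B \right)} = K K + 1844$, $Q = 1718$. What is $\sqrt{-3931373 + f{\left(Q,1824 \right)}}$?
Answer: $i \sqrt{978005} \approx 988.94 i$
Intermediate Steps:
$f{\left(K,B \right)} = 1844 + K^{2}$ ($f{\left(K,B \right)} = K^{2} + 1844 = 1844 + K^{2}$)
$\sqrt{-3931373 + f{\left(Q,1824 \right)}} = \sqrt{-3931373 + \left(1844 + 1718^{2}\right)} = \sqrt{-3931373 + \left(1844 + 2951524\right)} = \sqrt{-3931373 + 2953368} = \sqrt{-978005} = i \sqrt{978005}$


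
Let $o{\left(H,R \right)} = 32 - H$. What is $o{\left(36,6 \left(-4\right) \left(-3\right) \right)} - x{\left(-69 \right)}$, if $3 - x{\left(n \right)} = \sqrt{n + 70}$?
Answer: $-6$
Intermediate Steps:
$x{\left(n \right)} = 3 - \sqrt{70 + n}$ ($x{\left(n \right)} = 3 - \sqrt{n + 70} = 3 - \sqrt{70 + n}$)
$o{\left(36,6 \left(-4\right) \left(-3\right) \right)} - x{\left(-69 \right)} = \left(32 - 36\right) - \left(3 - \sqrt{70 - 69}\right) = \left(32 - 36\right) - \left(3 - \sqrt{1}\right) = -4 - \left(3 - 1\right) = -4 - 2 = -6$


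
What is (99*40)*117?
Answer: 463320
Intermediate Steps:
(99*40)*117 = 3960*117 = 463320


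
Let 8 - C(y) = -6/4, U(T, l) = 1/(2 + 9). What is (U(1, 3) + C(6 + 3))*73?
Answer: 15403/22 ≈ 700.14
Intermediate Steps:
U(T, l) = 1/11
C(y) = 19/2 (C(y) = 8 - (-6)/4 = 8 - 1*(-3/2) = 8 + 3/2 = 19/2)
(U(1, 3) + C(6 + 3))*73 = (1/11 + 19/2)*73 = (211/22)*73 = 15403/22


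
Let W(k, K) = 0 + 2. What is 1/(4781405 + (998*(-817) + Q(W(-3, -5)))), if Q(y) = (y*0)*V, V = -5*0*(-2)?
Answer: 1/3966039 ≈ 2.5214e-7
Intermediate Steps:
V = 0 (V = 0*(-2) = 0)
W(k, K) = 2
Q(y) = 0 (Q(y) = (y*0)*0 = 0*0 = 0)
1/(4781405 + (998*(-817) + Q(W(-3, -5)))) = 1/(4781405 + (998*(-817) + 0)) = 1/(4781405 + (-815366 + 0)) = 1/(4781405 - 815366) = 1/3966039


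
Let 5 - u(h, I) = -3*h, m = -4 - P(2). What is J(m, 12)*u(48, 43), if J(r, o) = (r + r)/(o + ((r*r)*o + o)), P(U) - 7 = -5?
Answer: -149/38 ≈ -3.9211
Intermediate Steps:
P(U) = 2 (P(U) = 7 - 5 = 2)
m = -6 (m = -4 - 1*2 = -4 - 2 = -6)
J(r, o) = 2*r/(2*o + o*r**2) (J(r, o) = (2*r)/(o + (r**2*o + o)) = (2*r)/(o + (o*r**2 + o)) = (2*r)/(o + (o + o*r**2)) = (2*r)/(2*o + o*r**2) = 2*r/(2*o + o*r**2))
u(h, I) = 5 + 3*h (u(h, I) = 5 - (-3)*h = 5 + 3*h)
J(m, 12)*u(48, 43) = (2*(-6)/(12*(2 + (-6)**2)))*(5 + 3*48) = (2*(-6)*(1/12)/(2 + 36))*(5 + 144) = (2*(-6)*(1/12)/38)*149 = (2*(-6)*(1/12)*(1/38))*149 = -1/38*149 = -149/38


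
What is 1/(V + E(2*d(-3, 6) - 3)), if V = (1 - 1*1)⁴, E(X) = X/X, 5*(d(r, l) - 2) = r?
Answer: 1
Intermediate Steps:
d(r, l) = 2 + r/5
E(X) = 1
V = 0 (V = (1 - 1)⁴ = 0⁴ = 0)
1/(V + E(2*d(-3, 6) - 3)) = 1/(0 + 1) = 1/1 = 1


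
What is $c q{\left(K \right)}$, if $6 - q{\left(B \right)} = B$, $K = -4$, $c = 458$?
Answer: $4580$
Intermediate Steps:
$q{\left(B \right)} = 6 - B$
$c q{\left(K \right)} = 458 \left(6 - -4\right) = 458 \left(6 + 4\right) = 458 \cdot 10 = 4580$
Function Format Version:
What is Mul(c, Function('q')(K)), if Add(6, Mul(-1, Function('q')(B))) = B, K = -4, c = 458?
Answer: 4580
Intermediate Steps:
Function('q')(B) = Add(6, Mul(-1, B))
Mul(c, Function('q')(K)) = Mul(458, Add(6, Mul(-1, -4))) = Mul(458, Add(6, 4)) = Mul(458, 10) = 4580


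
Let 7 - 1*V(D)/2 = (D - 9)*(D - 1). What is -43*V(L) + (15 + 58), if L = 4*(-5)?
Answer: 51845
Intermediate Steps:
L = -20
V(D) = 14 - 2*(-1 + D)*(-9 + D) (V(D) = 14 - 2*(D - 9)*(D - 1) = 14 - 2*(-9 + D)*(-1 + D) = 14 - 2*(-1 + D)*(-9 + D))
-43*V(L) + (15 + 58) = -43*(-4 - 2*(-20)**2 + 20*(-20)) + (15 + 58) = -43*(-4 - 2*400 - 400) + 73 = -43*(-4 - 800 - 400) + 73 = -43*(-1204) + 73 = 51772 + 73 = 51845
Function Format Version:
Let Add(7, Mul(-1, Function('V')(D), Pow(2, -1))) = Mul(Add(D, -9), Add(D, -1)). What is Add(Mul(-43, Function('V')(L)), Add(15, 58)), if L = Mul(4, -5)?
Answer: 51845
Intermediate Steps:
L = -20
Function('V')(D) = Add(14, Mul(-2, Add(-1, D), Add(-9, D))) (Function('V')(D) = Add(14, Mul(-2, Mul(Add(D, -9), Add(D, -1)))) = Add(14, Mul(-2, Mul(Add(-9, D), Add(-1, D)))) = Add(14, Mul(-2, Mul(Add(-1, D), Add(-9, D)))) = Add(14, Mul(-2, Add(-1, D), Add(-9, D))))
Add(Mul(-43, Function('V')(L)), Add(15, 58)) = Add(Mul(-43, Add(-4, Mul(-2, Pow(-20, 2)), Mul(20, -20))), Add(15, 58)) = Add(Mul(-43, Add(-4, Mul(-2, 400), -400)), 73) = Add(Mul(-43, Add(-4, -800, -400)), 73) = Add(Mul(-43, -1204), 73) = Add(51772, 73) = 51845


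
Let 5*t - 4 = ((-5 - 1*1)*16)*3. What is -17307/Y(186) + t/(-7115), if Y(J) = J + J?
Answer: -205196959/4411300 ≈ -46.516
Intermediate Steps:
Y(J) = 2*J
t = -284/5 (t = ⅘ + (((-5 - 1*1)*16)*3)/5 = ⅘ + (((-5 - 1)*16)*3)/5 = ⅘ + (-6*16*3)/5 = ⅘ + (-96*3)/5 = ⅘ + (⅕)*(-288) = ⅘ - 288/5 = -284/5 ≈ -56.800)
-17307/Y(186) + t/(-7115) = -17307/(2*186) - 284/5/(-7115) = -17307/372 - 284/5*(-1/7115) = -17307*1/372 + 284/35575 = -5769/124 + 284/35575 = -205196959/4411300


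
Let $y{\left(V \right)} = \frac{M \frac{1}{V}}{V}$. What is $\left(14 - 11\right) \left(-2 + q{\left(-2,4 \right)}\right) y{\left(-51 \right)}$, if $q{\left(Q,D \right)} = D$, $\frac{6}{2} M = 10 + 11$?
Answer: $\frac{14}{867} \approx 0.016148$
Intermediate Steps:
$M = 7$ ($M = \frac{10 + 11}{3} = \frac{1}{3} \cdot 21 = 7$)
$y{\left(V \right)} = \frac{7}{V^{2}}$ ($y{\left(V \right)} = \frac{7 \frac{1}{V}}{V} = \frac{7}{V^{2}}$)
$\left(14 - 11\right) \left(-2 + q{\left(-2,4 \right)}\right) y{\left(-51 \right)} = \left(14 - 11\right) \left(-2 + 4\right) \frac{7}{2601} = 3 \cdot 2 \cdot 7 \cdot \frac{1}{2601} = 6 \cdot \frac{7}{2601} = \frac{14}{867}$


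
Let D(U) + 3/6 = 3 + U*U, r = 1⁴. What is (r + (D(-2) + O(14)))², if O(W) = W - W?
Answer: 225/4 ≈ 56.250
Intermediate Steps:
r = 1
O(W) = 0
D(U) = 5/2 + U² (D(U) = -½ + (3 + U*U) = -½ + (3 + U²) = 5/2 + U²)
(r + (D(-2) + O(14)))² = (1 + ((5/2 + (-2)²) + 0))² = (1 + ((5/2 + 4) + 0))² = (1 + (13/2 + 0))² = (1 + 13/2)² = (15/2)² = 225/4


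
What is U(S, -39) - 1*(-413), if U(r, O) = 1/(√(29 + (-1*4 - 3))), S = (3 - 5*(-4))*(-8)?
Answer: 413 + √22/22 ≈ 413.21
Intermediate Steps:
S = -184 (S = (3 + 20)*(-8) = 23*(-8) = -184)
U(r, O) = √22/22 (U(r, O) = 1/(√(29 + (-4 - 3))) = 1/(√(29 - 7)) = 1/(√22) = √22/22)
U(S, -39) - 1*(-413) = √22/22 - 1*(-413) = √22/22 + 413 = 413 + √22/22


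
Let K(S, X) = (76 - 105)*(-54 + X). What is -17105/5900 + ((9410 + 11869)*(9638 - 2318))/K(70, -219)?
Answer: 61257468781/3114020 ≈ 19672.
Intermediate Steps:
K(S, X) = 1566 - 29*X (K(S, X) = -29*(-54 + X) = 1566 - 29*X)
-17105/5900 + ((9410 + 11869)*(9638 - 2318))/K(70, -219) = -17105/5900 + ((9410 + 11869)*(9638 - 2318))/(1566 - 29*(-219)) = -17105*1/5900 + (21279*7320)/(1566 + 6351) = -3421/1180 + 155762280/7917 = -3421/1180 + 155762280*(1/7917) = -3421/1180 + 51920760/2639 = 61257468781/3114020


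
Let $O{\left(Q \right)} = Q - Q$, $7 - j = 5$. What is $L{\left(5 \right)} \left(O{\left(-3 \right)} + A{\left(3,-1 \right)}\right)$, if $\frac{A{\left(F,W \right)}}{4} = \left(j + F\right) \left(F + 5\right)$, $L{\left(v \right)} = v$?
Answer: $800$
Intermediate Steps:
$j = 2$ ($j = 7 - 5 = 2$)
$A{\left(F,W \right)} = 4 \left(2 + F\right) \left(5 + F\right)$ ($A{\left(F,W \right)} = 4 \left(2 + F\right) \left(F + 5\right) = 4 \left(2 + F\right) \left(5 + F\right)$)
$O{\left(Q \right)} = 0$
$L{\left(5 \right)} \left(O{\left(-3 \right)} + A{\left(3,-1 \right)}\right) = 5 \left(0 + \left(40 + 4 \cdot 3^{2} + 28 \cdot 3\right)\right) = 5 \left(0 + \left(40 + 4 \cdot 9 + 84\right)\right) = 5 \left(0 + \left(40 + 36 + 84\right)\right) = 5 \left(0 + 160\right) = 5 \cdot 160 = 800$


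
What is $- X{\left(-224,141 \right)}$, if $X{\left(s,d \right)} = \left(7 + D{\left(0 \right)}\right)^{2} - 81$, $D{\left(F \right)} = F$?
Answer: $32$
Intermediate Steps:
$X{\left(s,d \right)} = -32$ ($X{\left(s,d \right)} = \left(7 + 0\right)^{2} - 81 = 7^{2} - 81 = 49 - 81 = -32$)
$- X{\left(-224,141 \right)} = \left(-1\right) \left(-32\right) = 32$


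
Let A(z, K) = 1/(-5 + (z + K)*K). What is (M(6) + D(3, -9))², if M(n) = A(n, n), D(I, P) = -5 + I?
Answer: 17689/4489 ≈ 3.9405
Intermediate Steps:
A(z, K) = 1/(-5 + K*(K + z)) (A(z, K) = 1/(-5 + (K + z)*K) = 1/(-5 + K*(K + z)))
M(n) = 1/(-5 + 2*n²) (M(n) = 1/(-5 + n² + n*n) = 1/(-5 + n² + n²) = 1/(-5 + 2*n²))
(M(6) + D(3, -9))² = (1/(-5 + 2*6²) + (-5 + 3))² = (1/(-5 + 2*36) - 2)² = (1/(-5 + 72) - 2)² = (1/67 - 2)² = (-133/67)² = 17689/4489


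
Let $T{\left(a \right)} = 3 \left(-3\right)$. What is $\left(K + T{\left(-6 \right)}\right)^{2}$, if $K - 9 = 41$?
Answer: $1681$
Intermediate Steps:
$T{\left(a \right)} = -9$
$K = 50$ ($K = 9 + 41 = 50$)
$\left(K + T{\left(-6 \right)}\right)^{2} = \left(50 - 9\right)^{2} = 41^{2} = 1681$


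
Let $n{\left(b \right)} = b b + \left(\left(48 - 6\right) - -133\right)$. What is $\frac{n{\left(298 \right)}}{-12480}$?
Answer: $- \frac{88979}{12480} \approx -7.1297$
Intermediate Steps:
$n{\left(b \right)} = 175 + b^{2}$ ($n{\left(b \right)} = b^{2} + \left(42 + 133\right) = b^{2} + 175 = 175 + b^{2}$)
$\frac{n{\left(298 \right)}}{-12480} = \frac{175 + 298^{2}}{-12480} = \left(175 + 88804\right) \left(- \frac{1}{12480}\right) = 88979 \left(- \frac{1}{12480}\right) = - \frac{88979}{12480}$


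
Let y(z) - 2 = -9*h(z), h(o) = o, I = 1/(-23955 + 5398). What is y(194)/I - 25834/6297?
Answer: 203792354342/6297 ≈ 3.2363e+7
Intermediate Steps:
I = -1/18557 (I = 1/(-18557) = -1/18557 ≈ -5.3888e-5)
y(z) = 2 - 9*z
y(194)/I - 25834/6297 = (2 - 9*194)/(-1/18557) - 25834/6297 = (2 - 1746)*(-18557) - 25834*1/6297 = -1744*(-18557) - 25834/6297 = 32363408 - 25834/6297 = 203792354342/6297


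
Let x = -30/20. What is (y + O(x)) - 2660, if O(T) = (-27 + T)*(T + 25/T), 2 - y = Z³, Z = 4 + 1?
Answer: -9061/4 ≈ -2265.3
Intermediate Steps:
Z = 5
y = -123 (y = 2 - 1*5³ = 2 - 1*125 = 2 - 125 = -123)
x = -3/2 (x = -30*1/20 = -3/2 ≈ -1.5000)
(y + O(x)) - 2660 = (-123 + (25 + (-3/2)² - 675/(-3/2) - 27*(-3/2))) - 2660 = (-123 + (25 + 9/4 - 675*(-⅔) + 81/2)) - 2660 = (-123 + (25 + 9/4 + 450 + 81/2)) - 2660 = (-123 + 2071/4) - 2660 = 1579/4 - 2660 = -9061/4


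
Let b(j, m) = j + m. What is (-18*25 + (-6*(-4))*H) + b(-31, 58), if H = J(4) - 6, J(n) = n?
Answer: -471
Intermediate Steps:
H = -2 (H = 4 - 6 = -2)
(-18*25 + (-6*(-4))*H) + b(-31, 58) = (-18*25 - 6*(-4)*(-2)) + (-31 + 58) = (-450 + 24*(-2)) + 27 = (-450 - 48) + 27 = -498 + 27 = -471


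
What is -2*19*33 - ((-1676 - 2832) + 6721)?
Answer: -3467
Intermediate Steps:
-2*19*33 - ((-1676 - 2832) + 6721) = -38*33 - (-4508 + 6721) = -1254 - 1*2213 = -1254 - 2213 = -3467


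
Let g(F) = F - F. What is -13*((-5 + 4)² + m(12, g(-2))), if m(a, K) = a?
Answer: -169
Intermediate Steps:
g(F) = 0
-13*((-5 + 4)² + m(12, g(-2))) = -13*((-5 + 4)² + 12) = -13*((-1)² + 12) = -13*(1 + 12) = -13*13 = -169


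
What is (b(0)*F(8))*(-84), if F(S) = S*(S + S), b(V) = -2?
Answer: 21504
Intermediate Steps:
F(S) = 2*S² (F(S) = S*(2*S) = 2*S²)
(b(0)*F(8))*(-84) = -4*8²*(-84) = -4*64*(-84) = -2*128*(-84) = -256*(-84) = 21504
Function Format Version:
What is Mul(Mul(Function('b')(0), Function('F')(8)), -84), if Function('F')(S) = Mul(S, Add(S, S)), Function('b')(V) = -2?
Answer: 21504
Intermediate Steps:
Function('F')(S) = Mul(2, Pow(S, 2)) (Function('F')(S) = Mul(S, Mul(2, S)) = Mul(2, Pow(S, 2)))
Mul(Mul(Function('b')(0), Function('F')(8)), -84) = Mul(Mul(-2, Mul(2, Pow(8, 2))), -84) = Mul(Mul(-2, Mul(2, 64)), -84) = Mul(Mul(-2, 128), -84) = Mul(-256, -84) = 21504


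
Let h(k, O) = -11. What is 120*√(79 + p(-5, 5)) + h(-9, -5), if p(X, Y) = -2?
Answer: -11 + 120*√77 ≈ 1042.0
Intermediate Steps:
120*√(79 + p(-5, 5)) + h(-9, -5) = 120*√(79 - 2) - 11 = 120*√77 - 11 = -11 + 120*√77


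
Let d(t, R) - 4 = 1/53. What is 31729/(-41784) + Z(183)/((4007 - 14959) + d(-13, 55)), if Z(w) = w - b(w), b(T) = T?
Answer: -31729/41784 ≈ -0.75936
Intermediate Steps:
d(t, R) = 213/53 (d(t, R) = 4 + 1/53 = 213/53)
Z(w) = 0 (Z(w) = w - w = 0)
31729/(-41784) + Z(183)/((4007 - 14959) + d(-13, 55)) = 31729/(-41784) + 0/((4007 - 14959) + 213/53) = 31729*(-1/41784) + 0/(-10952 + 213/53) = -31729/41784 + 0/(-580243/53) = -31729/41784 + 0*(-53/580243) = -31729/41784 + 0 = -31729/41784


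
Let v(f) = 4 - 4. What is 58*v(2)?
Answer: 0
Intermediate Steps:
v(f) = 0
58*v(2) = 58*0 = 0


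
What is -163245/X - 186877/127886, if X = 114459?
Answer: -14088834871/4879234558 ≈ -2.8875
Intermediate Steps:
-163245/X - 186877/127886 = -163245/114459 - 186877/127886 = -163245*1/114459 - 186877*1/127886 = -54415/38153 - 186877/127886 = -14088834871/4879234558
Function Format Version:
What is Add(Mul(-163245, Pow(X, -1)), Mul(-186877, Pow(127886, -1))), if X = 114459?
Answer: Rational(-14088834871, 4879234558) ≈ -2.8875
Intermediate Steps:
Add(Mul(-163245, Pow(X, -1)), Mul(-186877, Pow(127886, -1))) = Add(Mul(-163245, Pow(114459, -1)), Mul(-186877, Pow(127886, -1))) = Add(Mul(-163245, Rational(1, 114459)), Mul(-186877, Rational(1, 127886))) = Add(Rational(-54415, 38153), Rational(-186877, 127886)) = Rational(-14088834871, 4879234558)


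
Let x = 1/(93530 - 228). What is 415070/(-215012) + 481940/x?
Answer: 4834111127687745/107506 ≈ 4.4966e+10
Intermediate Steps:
x = 1/93302 ≈ 1.0718e-5
415070/(-215012) + 481940/x = 415070/(-215012) + 481940/(1/93302) = 415070*(-1/215012) + 481940*93302 = -207535/107506 + 44965965880 = 4834111127687745/107506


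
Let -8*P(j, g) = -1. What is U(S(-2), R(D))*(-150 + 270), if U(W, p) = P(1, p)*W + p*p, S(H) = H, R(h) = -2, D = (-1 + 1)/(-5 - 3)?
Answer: 450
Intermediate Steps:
P(j, g) = 1/8 (P(j, g) = -1/8*(-1) = 1/8)
D = 0 (D = 0/(-8) = 0*(-1/8) = 0)
U(W, p) = p**2 + W/8 (U(W, p) = W/8 + p*p = W/8 + p**2 = p**2 + W/8)
U(S(-2), R(D))*(-150 + 270) = ((-2)**2 + (1/8)*(-2))*(-150 + 270) = (4 - 1/4)*120 = (15/4)*120 = 450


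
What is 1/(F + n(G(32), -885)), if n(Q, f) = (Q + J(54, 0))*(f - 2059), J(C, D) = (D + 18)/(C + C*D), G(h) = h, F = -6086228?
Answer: -3/18544252 ≈ -1.6178e-7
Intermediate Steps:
J(C, D) = (18 + D)/(C + C*D)
n(Q, f) = (-2059 + f)*(⅓ + Q) (n(Q, f) = (Q + (18 + 0)/(54*(1 + 0)))*(f - 2059) = (Q + (1/54)*18/1)*(-2059 + f) = (Q + (1/54)*1*18)*(-2059 + f) = (Q + ⅓)*(-2059 + f) = (⅓ + Q)*(-2059 + f) = (-2059 + f)*(⅓ + Q))
1/(F + n(G(32), -885)) = 1/(-6086228 + (-2059/3 - 2059*32 + (⅓)*(-885) + 32*(-885))) = 1/(-6086228 + (-2059/3 - 65888 - 295 - 28320)) = 1/(-6086228 - 285568/3) = 1/(-18544252/3) = -3/18544252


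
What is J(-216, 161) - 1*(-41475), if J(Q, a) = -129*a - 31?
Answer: 20675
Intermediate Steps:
J(Q, a) = -31 - 129*a
J(-216, 161) - 1*(-41475) = (-31 - 129*161) - 1*(-41475) = (-31 - 20769) + 41475 = -20800 + 41475 = 20675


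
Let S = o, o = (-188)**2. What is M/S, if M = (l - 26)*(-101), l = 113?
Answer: -8787/35344 ≈ -0.24861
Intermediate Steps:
o = 35344
M = -8787 (M = (113 - 26)*(-101) = 87*(-101) = -8787)
S = 35344
M/S = -8787/35344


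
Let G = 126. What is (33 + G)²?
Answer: 25281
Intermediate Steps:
(33 + G)² = (33 + 126)² = 159² = 25281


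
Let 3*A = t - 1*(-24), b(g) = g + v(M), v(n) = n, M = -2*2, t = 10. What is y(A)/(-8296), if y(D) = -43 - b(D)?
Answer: 151/24888 ≈ 0.0060672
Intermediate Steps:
M = -4
b(g) = -4 + g (b(g) = g - 4 = -4 + g)
A = 34/3 (A = (10 - 1*(-24))/3 = (10 + 24)/3 = (⅓)*34 = 34/3 ≈ 11.333)
y(D) = -39 - D (y(D) = -43 - (-4 + D) = -43 + (4 - D) = -39 - D)
y(A)/(-8296) = (-39 - 1*34/3)/(-8296) = (-39 - 34/3)*(-1/8296) = -151/3*(-1/8296) = 151/24888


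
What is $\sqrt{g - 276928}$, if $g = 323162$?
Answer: $\sqrt{46234} \approx 215.02$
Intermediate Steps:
$\sqrt{g - 276928} = \sqrt{323162 - 276928} = \sqrt{46234}$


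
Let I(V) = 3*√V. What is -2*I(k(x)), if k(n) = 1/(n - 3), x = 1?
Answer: -3*I*√2 ≈ -4.2426*I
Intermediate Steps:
k(n) = 1/(-3 + n)
-2*I(k(x)) = -6*√(1/(-3 + 1)) = -6*√(1/(-2)) = -6*√(-½) = -6*I*√2/2 = -3*I*√2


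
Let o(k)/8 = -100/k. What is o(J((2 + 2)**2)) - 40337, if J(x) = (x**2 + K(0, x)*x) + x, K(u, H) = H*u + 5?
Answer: -443732/11 ≈ -40339.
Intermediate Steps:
K(u, H) = 5 + H*u
J(x) = x**2 + 6*x (J(x) = (x**2 + (5 + x*0)*x) + x = (x**2 + (5 + 0)*x) + x = (x**2 + 5*x) + x = x**2 + 6*x)
o(k) = -800/k (o(k) = 8*(-100/k) = -800/k)
o(J((2 + 2)**2)) - 40337 = -800*1/((2 + 2)**2*(6 + (2 + 2)**2)) - 40337 = -800*1/(16*(6 + 4**2)) - 40337 = -800*1/(16*(6 + 16)) - 40337 = -800/(16*22) - 40337 = -800/352 - 40337 = -800*1/352 - 40337 = -25/11 - 40337 = -443732/11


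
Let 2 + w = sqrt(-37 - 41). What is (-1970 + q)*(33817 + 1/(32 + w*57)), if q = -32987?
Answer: -153764607820200/130073 + 1992549*I*sqrt(78)/260146 ≈ -1.1821e+9 + 67.646*I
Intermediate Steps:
w = -2 + I*sqrt(78) (w = -2 + sqrt(-37 - 41) = -2 + sqrt(-78) = -2 + I*sqrt(78) ≈ -2.0 + 8.8318*I)
(-1970 + q)*(33817 + 1/(32 + w*57)) = (-1970 - 32987)*(33817 + 1/(32 + (-2 + I*sqrt(78))*57)) = -34957*(33817 + 1/(32 + (-114 + 57*I*sqrt(78)))) = -34957*(33817 + 1/(-82 + 57*I*sqrt(78))) = -1182140869 - 34957/(-82 + 57*I*sqrt(78))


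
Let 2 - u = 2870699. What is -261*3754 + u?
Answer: -3850491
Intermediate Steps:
u = -2870697 (u = 2 - 1*2870699 = 2 - 2870699 = -2870697)
-261*3754 + u = -261*3754 - 2870697 = -979794 - 2870697 = -3850491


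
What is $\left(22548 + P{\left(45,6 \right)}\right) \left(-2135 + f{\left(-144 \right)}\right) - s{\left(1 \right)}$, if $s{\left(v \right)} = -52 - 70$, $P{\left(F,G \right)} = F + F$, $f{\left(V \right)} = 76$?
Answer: $-46611520$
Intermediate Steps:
$P{\left(F,G \right)} = 2 F$
$s{\left(v \right)} = -122$ ($s{\left(v \right)} = -52 - 70 = -122$)
$\left(22548 + P{\left(45,6 \right)}\right) \left(-2135 + f{\left(-144 \right)}\right) - s{\left(1 \right)} = \left(22548 + 2 \cdot 45\right) \left(-2135 + 76\right) - -122 = \left(22548 + 90\right) \left(-2059\right) + 122 = 22638 \left(-2059\right) + 122 = -46611642 + 122 = -46611520$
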